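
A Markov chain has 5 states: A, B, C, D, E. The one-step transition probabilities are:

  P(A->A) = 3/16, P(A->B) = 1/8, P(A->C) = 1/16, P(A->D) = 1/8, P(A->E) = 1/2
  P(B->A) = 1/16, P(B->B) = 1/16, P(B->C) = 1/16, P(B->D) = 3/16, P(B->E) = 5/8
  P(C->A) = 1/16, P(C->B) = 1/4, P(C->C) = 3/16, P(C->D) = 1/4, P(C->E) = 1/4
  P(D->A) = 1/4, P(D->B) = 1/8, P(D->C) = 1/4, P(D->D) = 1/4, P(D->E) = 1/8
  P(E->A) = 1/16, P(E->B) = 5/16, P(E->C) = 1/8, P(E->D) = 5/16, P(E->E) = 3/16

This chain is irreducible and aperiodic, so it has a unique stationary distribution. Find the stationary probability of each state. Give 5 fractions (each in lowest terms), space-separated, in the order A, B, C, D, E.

The stationary distribution satisfies pi = pi * P, i.e.:
  pi_A = 3/16*pi_A + 1/16*pi_B + 1/16*pi_C + 1/4*pi_D + 1/16*pi_E
  pi_B = 1/8*pi_A + 1/16*pi_B + 1/4*pi_C + 1/8*pi_D + 5/16*pi_E
  pi_C = 1/16*pi_A + 1/16*pi_B + 3/16*pi_C + 1/4*pi_D + 1/8*pi_E
  pi_D = 1/8*pi_A + 3/16*pi_B + 1/4*pi_C + 1/4*pi_D + 5/16*pi_E
  pi_E = 1/2*pi_A + 5/8*pi_B + 1/4*pi_C + 1/8*pi_D + 3/16*pi_E
with normalization: pi_A + pi_B + pi_C + pi_D + pi_E = 1.

Using the first 4 balance equations plus normalization, the linear system A*pi = b is:
  [-13/16, 1/16, 1/16, 1/4, 1/16] . pi = 0
  [1/8, -15/16, 1/4, 1/8, 5/16] . pi = 0
  [1/16, 1/16, -13/16, 1/4, 1/8] . pi = 0
  [1/8, 3/16, 1/4, -3/4, 5/16] . pi = 0
  [1, 1, 1, 1, 1] . pi = 1

Solving yields:
  pi_A = 4487/36412
  pi_B = 3423/18206
  pi_C = 5273/36412
  pi_D = 4401/18206
  pi_E = 2751/9103

Verification (pi * P):
  4487/36412*3/16 + 3423/18206*1/16 + 5273/36412*1/16 + 4401/18206*1/4 + 2751/9103*1/16 = 4487/36412 = pi_A  (ok)
  4487/36412*1/8 + 3423/18206*1/16 + 5273/36412*1/4 + 4401/18206*1/8 + 2751/9103*5/16 = 3423/18206 = pi_B  (ok)
  4487/36412*1/16 + 3423/18206*1/16 + 5273/36412*3/16 + 4401/18206*1/4 + 2751/9103*1/8 = 5273/36412 = pi_C  (ok)
  4487/36412*1/8 + 3423/18206*3/16 + 5273/36412*1/4 + 4401/18206*1/4 + 2751/9103*5/16 = 4401/18206 = pi_D  (ok)
  4487/36412*1/2 + 3423/18206*5/8 + 5273/36412*1/4 + 4401/18206*1/8 + 2751/9103*3/16 = 2751/9103 = pi_E  (ok)

Answer: 4487/36412 3423/18206 5273/36412 4401/18206 2751/9103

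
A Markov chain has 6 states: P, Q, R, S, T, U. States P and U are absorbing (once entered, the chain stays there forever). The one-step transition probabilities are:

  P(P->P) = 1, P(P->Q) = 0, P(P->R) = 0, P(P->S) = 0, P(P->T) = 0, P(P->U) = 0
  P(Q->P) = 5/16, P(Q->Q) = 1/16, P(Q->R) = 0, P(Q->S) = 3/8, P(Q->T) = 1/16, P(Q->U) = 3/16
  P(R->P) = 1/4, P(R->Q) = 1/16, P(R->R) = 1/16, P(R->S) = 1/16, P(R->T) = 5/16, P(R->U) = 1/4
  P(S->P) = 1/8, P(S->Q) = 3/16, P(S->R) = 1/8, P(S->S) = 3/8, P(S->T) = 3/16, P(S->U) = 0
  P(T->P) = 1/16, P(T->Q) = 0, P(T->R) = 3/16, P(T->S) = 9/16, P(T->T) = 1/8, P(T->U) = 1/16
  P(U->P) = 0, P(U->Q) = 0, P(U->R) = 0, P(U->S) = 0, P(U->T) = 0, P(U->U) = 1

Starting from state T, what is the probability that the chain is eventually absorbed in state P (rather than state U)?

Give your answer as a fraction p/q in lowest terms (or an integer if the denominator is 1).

Answer: 924/1423

Derivation:
Let a_i = P(absorbed in P | start in state i).
Boundary conditions: a_P = 1, a_U = 0.
For each transient state i, a_i = sum_j P(i->j) * a_j:
  a_Q = 5/16*a_P + 1/16*a_Q + 0*a_R + 3/8*a_S + 1/16*a_T + 3/16*a_U
  a_R = 1/4*a_P + 1/16*a_Q + 1/16*a_R + 1/16*a_S + 5/16*a_T + 1/4*a_U
  a_S = 1/8*a_P + 3/16*a_Q + 1/8*a_R + 3/8*a_S + 3/16*a_T + 0*a_U
  a_T = 1/16*a_P + 0*a_Q + 3/16*a_R + 9/16*a_S + 1/8*a_T + 1/16*a_U

Substituting a_P = 1 and a_U = 0, rearrange to (I - Q) a = r where r[i] = P(i -> P):
  [15/16, 0, -3/8, -1/16] . (a_Q, a_R, a_S, a_T) = 5/16
  [-1/16, 15/16, -1/16, -5/16] . (a_Q, a_R, a_S, a_T) = 1/4
  [-3/16, -1/8, 5/8, -3/16] . (a_Q, a_R, a_S, a_T) = 1/8
  [0, -3/16, -9/16, 7/8] . (a_Q, a_R, a_S, a_T) = 1/16

Solving yields:
  a_Q = 2816/4269
  a_R = 4903/8538
  a_S = 6041/8538
  a_T = 924/1423

Starting state is T, so the absorption probability is a_T = 924/1423.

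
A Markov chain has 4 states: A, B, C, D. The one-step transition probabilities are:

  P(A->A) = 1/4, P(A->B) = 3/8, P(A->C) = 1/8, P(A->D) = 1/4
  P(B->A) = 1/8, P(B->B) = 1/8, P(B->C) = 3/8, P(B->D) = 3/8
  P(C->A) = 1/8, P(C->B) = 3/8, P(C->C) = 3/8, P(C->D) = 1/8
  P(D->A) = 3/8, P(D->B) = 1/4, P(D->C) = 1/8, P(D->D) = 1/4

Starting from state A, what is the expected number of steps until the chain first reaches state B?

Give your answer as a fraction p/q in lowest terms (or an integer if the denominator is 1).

Answer: 384/133

Derivation:
Let h_i = expected steps to first reach B from state i.
Boundary: h_B = 0.
First-step equations for the other states:
  h_A = 1 + 1/4*h_A + 3/8*h_B + 1/8*h_C + 1/4*h_D
  h_C = 1 + 1/8*h_A + 3/8*h_B + 3/8*h_C + 1/8*h_D
  h_D = 1 + 3/8*h_A + 1/4*h_B + 1/8*h_C + 1/4*h_D

Substituting h_B = 0 and rearranging gives the linear system (I - Q) h = 1:
  [3/4, -1/8, -1/4] . (h_A, h_C, h_D) = 1
  [-1/8, 5/8, -1/8] . (h_A, h_C, h_D) = 1
  [-3/8, -1/8, 3/4] . (h_A, h_C, h_D) = 1

Solving yields:
  h_A = 384/133
  h_C = 376/133
  h_D = 432/133

Starting state is A, so the expected hitting time is h_A = 384/133.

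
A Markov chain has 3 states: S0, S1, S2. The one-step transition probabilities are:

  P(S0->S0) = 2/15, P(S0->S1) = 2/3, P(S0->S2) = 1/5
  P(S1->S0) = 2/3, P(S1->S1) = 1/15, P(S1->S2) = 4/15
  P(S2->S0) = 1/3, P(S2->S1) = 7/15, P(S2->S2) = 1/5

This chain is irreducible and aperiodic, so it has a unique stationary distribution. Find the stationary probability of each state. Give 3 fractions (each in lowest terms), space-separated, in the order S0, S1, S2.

The stationary distribution satisfies pi = pi * P, i.e.:
  pi_S0 = 2/15*pi_S0 + 2/3*pi_S1 + 1/3*pi_S2
  pi_S1 = 2/3*pi_S0 + 1/15*pi_S1 + 7/15*pi_S2
  pi_S2 = 1/5*pi_S0 + 4/15*pi_S1 + 1/5*pi_S2
with normalization: pi_S0 + pi_S1 + pi_S2 = 1.

Using the first 2 balance equations plus normalization, the linear system A*pi = b is:
  [-13/15, 2/3, 1/3] . pi = 0
  [2/3, -14/15, 7/15] . pi = 0
  [1, 1, 1] . pi = 1

Solving yields:
  pi_S0 = 140/363
  pi_S1 = 47/121
  pi_S2 = 82/363

Verification (pi * P):
  140/363*2/15 + 47/121*2/3 + 82/363*1/3 = 140/363 = pi_S0  (ok)
  140/363*2/3 + 47/121*1/15 + 82/363*7/15 = 47/121 = pi_S1  (ok)
  140/363*1/5 + 47/121*4/15 + 82/363*1/5 = 82/363 = pi_S2  (ok)

Answer: 140/363 47/121 82/363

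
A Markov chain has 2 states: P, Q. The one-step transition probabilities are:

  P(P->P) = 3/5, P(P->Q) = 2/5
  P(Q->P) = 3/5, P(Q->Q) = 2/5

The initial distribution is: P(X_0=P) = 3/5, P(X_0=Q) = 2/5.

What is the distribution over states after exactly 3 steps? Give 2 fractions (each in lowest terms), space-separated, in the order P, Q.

Answer: 3/5 2/5

Derivation:
Propagating the distribution step by step (d_{t+1} = d_t * P):
d_0 = (P=3/5, Q=2/5)
  d_1[P] = 3/5*3/5 + 2/5*3/5 = 3/5
  d_1[Q] = 3/5*2/5 + 2/5*2/5 = 2/5
d_1 = (P=3/5, Q=2/5)
  d_2[P] = 3/5*3/5 + 2/5*3/5 = 3/5
  d_2[Q] = 3/5*2/5 + 2/5*2/5 = 2/5
d_2 = (P=3/5, Q=2/5)
  d_3[P] = 3/5*3/5 + 2/5*3/5 = 3/5
  d_3[Q] = 3/5*2/5 + 2/5*2/5 = 2/5
d_3 = (P=3/5, Q=2/5)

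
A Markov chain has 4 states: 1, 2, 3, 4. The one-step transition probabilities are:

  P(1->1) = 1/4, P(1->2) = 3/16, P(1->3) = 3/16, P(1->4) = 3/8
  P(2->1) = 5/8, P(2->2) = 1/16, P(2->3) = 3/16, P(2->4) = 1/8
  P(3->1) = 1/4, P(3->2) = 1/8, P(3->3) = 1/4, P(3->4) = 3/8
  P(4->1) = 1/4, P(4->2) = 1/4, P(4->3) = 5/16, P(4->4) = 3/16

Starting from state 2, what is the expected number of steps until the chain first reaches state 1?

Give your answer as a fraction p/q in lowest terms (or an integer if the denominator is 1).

Answer: 62/29

Derivation:
Let h_i = expected steps to first reach 1 from state i.
Boundary: h_1 = 0.
First-step equations for the other states:
  h_2 = 1 + 5/8*h_1 + 1/16*h_2 + 3/16*h_3 + 1/8*h_4
  h_3 = 1 + 1/4*h_1 + 1/8*h_2 + 1/4*h_3 + 3/8*h_4
  h_4 = 1 + 1/4*h_1 + 1/4*h_2 + 5/16*h_3 + 3/16*h_4

Substituting h_1 = 0 and rearranging gives the linear system (I - Q) h = 1:
  [15/16, -3/16, -1/8] . (h_2, h_3, h_4) = 1
  [-1/8, 3/4, -3/8] . (h_2, h_3, h_4) = 1
  [-1/4, -5/16, 13/16] . (h_2, h_3, h_4) = 1

Solving yields:
  h_2 = 62/29
  h_3 = 662/203
  h_4 = 22/7

Starting state is 2, so the expected hitting time is h_2 = 62/29.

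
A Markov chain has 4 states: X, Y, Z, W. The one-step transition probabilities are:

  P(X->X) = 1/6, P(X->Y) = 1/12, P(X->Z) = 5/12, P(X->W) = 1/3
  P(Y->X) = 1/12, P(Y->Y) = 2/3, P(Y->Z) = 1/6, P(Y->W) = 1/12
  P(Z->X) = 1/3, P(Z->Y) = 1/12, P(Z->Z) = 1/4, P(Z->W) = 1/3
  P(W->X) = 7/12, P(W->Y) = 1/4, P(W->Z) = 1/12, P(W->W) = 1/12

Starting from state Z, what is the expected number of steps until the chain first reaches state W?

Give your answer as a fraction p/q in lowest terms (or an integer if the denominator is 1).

Let h_i = expected steps to first reach W from state i.
Boundary: h_W = 0.
First-step equations for the other states:
  h_X = 1 + 1/6*h_X + 1/12*h_Y + 5/12*h_Z + 1/3*h_W
  h_Y = 1 + 1/12*h_X + 2/3*h_Y + 1/6*h_Z + 1/12*h_W
  h_Z = 1 + 1/3*h_X + 1/12*h_Y + 1/4*h_Z + 1/3*h_W

Substituting h_W = 0 and rearranging gives the linear system (I - Q) h = 1:
  [5/6, -1/12, -5/12] . (h_X, h_Y, h_Z) = 1
  [-1/12, 1/3, -1/6] . (h_X, h_Y, h_Z) = 1
  [-1/3, -1/12, 3/4] . (h_X, h_Y, h_Z) = 1

Solving yields:
  h_X = 60/17
  h_Y = 96/17
  h_Z = 60/17

Starting state is Z, so the expected hitting time is h_Z = 60/17.

Answer: 60/17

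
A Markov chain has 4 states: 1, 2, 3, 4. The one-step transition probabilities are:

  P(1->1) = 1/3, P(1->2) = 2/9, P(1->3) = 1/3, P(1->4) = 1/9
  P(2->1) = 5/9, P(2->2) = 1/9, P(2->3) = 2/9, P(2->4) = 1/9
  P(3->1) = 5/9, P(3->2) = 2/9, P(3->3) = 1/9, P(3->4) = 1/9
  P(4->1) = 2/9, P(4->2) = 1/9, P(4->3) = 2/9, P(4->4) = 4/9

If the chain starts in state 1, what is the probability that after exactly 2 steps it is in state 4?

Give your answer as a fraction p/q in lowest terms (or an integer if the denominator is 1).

Computing P^2 by repeated multiplication:
P^1 =
  1: [1/3, 2/9, 1/3, 1/9]
  2: [5/9, 1/9, 2/9, 1/9]
  3: [5/9, 2/9, 1/9, 1/9]
  4: [2/9, 1/9, 2/9, 4/9]
P^2 =
  1: [4/9, 5/27, 2/9, 4/27]
  2: [32/81, 16/81, 7/27, 4/27]
  3: [32/81, 5/27, 22/81, 4/27]
  4: [29/81, 13/81, 2/9, 7/27]

(P^2)[1 -> 4] = 4/27

Answer: 4/27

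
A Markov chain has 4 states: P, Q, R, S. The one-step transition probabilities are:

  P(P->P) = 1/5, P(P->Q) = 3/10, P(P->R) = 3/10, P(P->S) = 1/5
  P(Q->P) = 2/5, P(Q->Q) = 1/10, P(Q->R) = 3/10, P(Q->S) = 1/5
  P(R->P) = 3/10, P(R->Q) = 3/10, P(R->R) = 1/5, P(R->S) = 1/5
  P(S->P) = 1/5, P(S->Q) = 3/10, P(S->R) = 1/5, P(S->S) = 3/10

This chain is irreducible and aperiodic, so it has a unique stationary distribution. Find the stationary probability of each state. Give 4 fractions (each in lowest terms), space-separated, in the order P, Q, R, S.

The stationary distribution satisfies pi = pi * P, i.e.:
  pi_P = 1/5*pi_P + 2/5*pi_Q + 3/10*pi_R + 1/5*pi_S
  pi_Q = 3/10*pi_P + 1/10*pi_Q + 3/10*pi_R + 3/10*pi_S
  pi_R = 3/10*pi_P + 3/10*pi_Q + 1/5*pi_R + 1/5*pi_S
  pi_S = 1/5*pi_P + 1/5*pi_Q + 1/5*pi_R + 3/10*pi_S
with normalization: pi_P + pi_Q + pi_R + pi_S = 1.

Using the first 3 balance equations plus normalization, the linear system A*pi = b is:
  [-4/5, 2/5, 3/10, 1/5] . pi = 0
  [3/10, -9/10, 3/10, 3/10] . pi = 0
  [3/10, 3/10, -4/5, 1/5] . pi = 0
  [1, 1, 1, 1] . pi = 1

Solving yields:
  pi_P = 109/396
  pi_Q = 1/4
  pi_R = 25/99
  pi_S = 2/9

Verification (pi * P):
  109/396*1/5 + 1/4*2/5 + 25/99*3/10 + 2/9*1/5 = 109/396 = pi_P  (ok)
  109/396*3/10 + 1/4*1/10 + 25/99*3/10 + 2/9*3/10 = 1/4 = pi_Q  (ok)
  109/396*3/10 + 1/4*3/10 + 25/99*1/5 + 2/9*1/5 = 25/99 = pi_R  (ok)
  109/396*1/5 + 1/4*1/5 + 25/99*1/5 + 2/9*3/10 = 2/9 = pi_S  (ok)

Answer: 109/396 1/4 25/99 2/9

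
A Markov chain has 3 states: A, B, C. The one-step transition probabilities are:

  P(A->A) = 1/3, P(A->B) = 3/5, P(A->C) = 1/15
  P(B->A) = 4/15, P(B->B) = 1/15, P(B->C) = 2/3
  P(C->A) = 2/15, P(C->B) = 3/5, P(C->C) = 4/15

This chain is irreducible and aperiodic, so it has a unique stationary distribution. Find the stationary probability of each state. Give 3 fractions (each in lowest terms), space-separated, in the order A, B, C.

Answer: 16/69 9/23 26/69

Derivation:
The stationary distribution satisfies pi = pi * P, i.e.:
  pi_A = 1/3*pi_A + 4/15*pi_B + 2/15*pi_C
  pi_B = 3/5*pi_A + 1/15*pi_B + 3/5*pi_C
  pi_C = 1/15*pi_A + 2/3*pi_B + 4/15*pi_C
with normalization: pi_A + pi_B + pi_C = 1.

Using the first 2 balance equations plus normalization, the linear system A*pi = b is:
  [-2/3, 4/15, 2/15] . pi = 0
  [3/5, -14/15, 3/5] . pi = 0
  [1, 1, 1] . pi = 1

Solving yields:
  pi_A = 16/69
  pi_B = 9/23
  pi_C = 26/69

Verification (pi * P):
  16/69*1/3 + 9/23*4/15 + 26/69*2/15 = 16/69 = pi_A  (ok)
  16/69*3/5 + 9/23*1/15 + 26/69*3/5 = 9/23 = pi_B  (ok)
  16/69*1/15 + 9/23*2/3 + 26/69*4/15 = 26/69 = pi_C  (ok)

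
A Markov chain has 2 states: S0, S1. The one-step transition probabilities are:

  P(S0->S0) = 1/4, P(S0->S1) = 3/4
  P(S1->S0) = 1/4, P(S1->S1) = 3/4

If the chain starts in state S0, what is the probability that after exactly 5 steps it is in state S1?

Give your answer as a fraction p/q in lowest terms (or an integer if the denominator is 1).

Computing P^5 by repeated multiplication:
P^1 =
  S0: [1/4, 3/4]
  S1: [1/4, 3/4]
P^2 =
  S0: [1/4, 3/4]
  S1: [1/4, 3/4]
P^3 =
  S0: [1/4, 3/4]
  S1: [1/4, 3/4]
P^4 =
  S0: [1/4, 3/4]
  S1: [1/4, 3/4]
P^5 =
  S0: [1/4, 3/4]
  S1: [1/4, 3/4]

(P^5)[S0 -> S1] = 3/4

Answer: 3/4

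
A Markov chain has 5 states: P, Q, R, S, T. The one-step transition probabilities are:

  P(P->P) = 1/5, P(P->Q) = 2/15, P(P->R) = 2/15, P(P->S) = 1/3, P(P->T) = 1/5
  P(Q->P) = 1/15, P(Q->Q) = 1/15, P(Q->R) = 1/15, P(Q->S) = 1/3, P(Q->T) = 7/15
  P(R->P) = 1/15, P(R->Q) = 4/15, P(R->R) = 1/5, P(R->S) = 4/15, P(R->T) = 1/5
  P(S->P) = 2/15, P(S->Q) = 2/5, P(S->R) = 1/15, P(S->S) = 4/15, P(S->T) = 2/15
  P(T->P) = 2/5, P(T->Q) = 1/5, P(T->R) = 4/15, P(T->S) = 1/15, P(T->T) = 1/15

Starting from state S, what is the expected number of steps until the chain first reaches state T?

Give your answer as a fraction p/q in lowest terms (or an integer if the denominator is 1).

Let h_i = expected steps to first reach T from state i.
Boundary: h_T = 0.
First-step equations for the other states:
  h_P = 1 + 1/5*h_P + 2/15*h_Q + 2/15*h_R + 1/3*h_S + 1/5*h_T
  h_Q = 1 + 1/15*h_P + 1/15*h_Q + 1/15*h_R + 1/3*h_S + 7/15*h_T
  h_R = 1 + 1/15*h_P + 4/15*h_Q + 1/5*h_R + 4/15*h_S + 1/5*h_T
  h_S = 1 + 2/15*h_P + 2/5*h_Q + 1/15*h_R + 4/15*h_S + 2/15*h_T

Substituting h_T = 0 and rearranging gives the linear system (I - Q) h = 1:
  [4/5, -2/15, -2/15, -1/3] . (h_P, h_Q, h_R, h_S) = 1
  [-1/15, 14/15, -1/15, -1/3] . (h_P, h_Q, h_R, h_S) = 1
  [-1/15, -4/15, 4/5, -4/15] . (h_P, h_Q, h_R, h_S) = 1
  [-2/15, -2/5, -1/15, 11/15] . (h_P, h_Q, h_R, h_S) = 1

Solving yields:
  h_P = 13485/3194
  h_Q = 40575/12776
  h_R = 13005/3194
  h_S = 27045/6388

Starting state is S, so the expected hitting time is h_S = 27045/6388.

Answer: 27045/6388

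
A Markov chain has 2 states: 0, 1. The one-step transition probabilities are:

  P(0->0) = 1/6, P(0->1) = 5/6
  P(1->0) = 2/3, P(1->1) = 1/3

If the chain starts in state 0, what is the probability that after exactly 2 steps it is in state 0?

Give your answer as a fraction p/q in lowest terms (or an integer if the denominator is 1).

Answer: 7/12

Derivation:
Computing P^2 by repeated multiplication:
P^1 =
  0: [1/6, 5/6]
  1: [2/3, 1/3]
P^2 =
  0: [7/12, 5/12]
  1: [1/3, 2/3]

(P^2)[0 -> 0] = 7/12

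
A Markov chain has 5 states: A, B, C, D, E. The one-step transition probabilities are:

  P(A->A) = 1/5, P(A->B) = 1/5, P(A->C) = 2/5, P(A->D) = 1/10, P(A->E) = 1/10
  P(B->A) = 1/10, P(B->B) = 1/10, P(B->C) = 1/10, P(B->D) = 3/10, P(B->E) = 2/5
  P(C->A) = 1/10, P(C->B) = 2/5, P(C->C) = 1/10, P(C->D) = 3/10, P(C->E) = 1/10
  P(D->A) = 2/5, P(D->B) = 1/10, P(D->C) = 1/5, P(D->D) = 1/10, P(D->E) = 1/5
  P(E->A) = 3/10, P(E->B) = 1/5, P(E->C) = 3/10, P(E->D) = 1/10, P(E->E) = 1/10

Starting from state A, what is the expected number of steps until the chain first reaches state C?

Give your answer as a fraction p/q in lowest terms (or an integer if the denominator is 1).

Let h_i = expected steps to first reach C from state i.
Boundary: h_C = 0.
First-step equations for the other states:
  h_A = 1 + 1/5*h_A + 1/5*h_B + 2/5*h_C + 1/10*h_D + 1/10*h_E
  h_B = 1 + 1/10*h_A + 1/10*h_B + 1/10*h_C + 3/10*h_D + 2/5*h_E
  h_D = 1 + 2/5*h_A + 1/10*h_B + 1/5*h_C + 1/10*h_D + 1/5*h_E
  h_E = 1 + 3/10*h_A + 1/5*h_B + 3/10*h_C + 1/10*h_D + 1/10*h_E

Substituting h_C = 0 and rearranging gives the linear system (I - Q) h = 1:
  [4/5, -1/5, -1/10, -1/10] . (h_A, h_B, h_D, h_E) = 1
  [-1/10, 9/10, -3/10, -2/5] . (h_A, h_B, h_D, h_E) = 1
  [-2/5, -1/10, 9/10, -1/5] . (h_A, h_B, h_D, h_E) = 1
  [-3/10, -1/5, -1/10, 9/10] . (h_A, h_B, h_D, h_E) = 1

Solving yields:
  h_A = 5600/1713
  h_B = 7460/1713
  h_D = 6590/1713
  h_E = 6160/1713

Starting state is A, so the expected hitting time is h_A = 5600/1713.

Answer: 5600/1713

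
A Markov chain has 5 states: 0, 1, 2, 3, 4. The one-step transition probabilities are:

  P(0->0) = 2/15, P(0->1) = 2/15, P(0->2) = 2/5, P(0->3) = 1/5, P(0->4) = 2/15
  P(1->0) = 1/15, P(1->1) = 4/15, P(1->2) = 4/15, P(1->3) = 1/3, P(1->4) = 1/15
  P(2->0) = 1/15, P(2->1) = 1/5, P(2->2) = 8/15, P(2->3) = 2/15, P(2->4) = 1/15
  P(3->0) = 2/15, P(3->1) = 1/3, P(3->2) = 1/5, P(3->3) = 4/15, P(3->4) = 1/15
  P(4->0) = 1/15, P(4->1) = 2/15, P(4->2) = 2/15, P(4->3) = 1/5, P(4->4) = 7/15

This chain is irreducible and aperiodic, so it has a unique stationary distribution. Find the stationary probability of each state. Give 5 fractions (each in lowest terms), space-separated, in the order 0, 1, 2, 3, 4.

Answer: 964/11033 232/1003 3721/11033 2463/11033 1333/11033

Derivation:
The stationary distribution satisfies pi = pi * P, i.e.:
  pi_0 = 2/15*pi_0 + 1/15*pi_1 + 1/15*pi_2 + 2/15*pi_3 + 1/15*pi_4
  pi_1 = 2/15*pi_0 + 4/15*pi_1 + 1/5*pi_2 + 1/3*pi_3 + 2/15*pi_4
  pi_2 = 2/5*pi_0 + 4/15*pi_1 + 8/15*pi_2 + 1/5*pi_3 + 2/15*pi_4
  pi_3 = 1/5*pi_0 + 1/3*pi_1 + 2/15*pi_2 + 4/15*pi_3 + 1/5*pi_4
  pi_4 = 2/15*pi_0 + 1/15*pi_1 + 1/15*pi_2 + 1/15*pi_3 + 7/15*pi_4
with normalization: pi_0 + pi_1 + pi_2 + pi_3 + pi_4 = 1.

Using the first 4 balance equations plus normalization, the linear system A*pi = b is:
  [-13/15, 1/15, 1/15, 2/15, 1/15] . pi = 0
  [2/15, -11/15, 1/5, 1/3, 2/15] . pi = 0
  [2/5, 4/15, -7/15, 1/5, 2/15] . pi = 0
  [1/5, 1/3, 2/15, -11/15, 1/5] . pi = 0
  [1, 1, 1, 1, 1] . pi = 1

Solving yields:
  pi_0 = 964/11033
  pi_1 = 232/1003
  pi_2 = 3721/11033
  pi_3 = 2463/11033
  pi_4 = 1333/11033

Verification (pi * P):
  964/11033*2/15 + 232/1003*1/15 + 3721/11033*1/15 + 2463/11033*2/15 + 1333/11033*1/15 = 964/11033 = pi_0  (ok)
  964/11033*2/15 + 232/1003*4/15 + 3721/11033*1/5 + 2463/11033*1/3 + 1333/11033*2/15 = 232/1003 = pi_1  (ok)
  964/11033*2/5 + 232/1003*4/15 + 3721/11033*8/15 + 2463/11033*1/5 + 1333/11033*2/15 = 3721/11033 = pi_2  (ok)
  964/11033*1/5 + 232/1003*1/3 + 3721/11033*2/15 + 2463/11033*4/15 + 1333/11033*1/5 = 2463/11033 = pi_3  (ok)
  964/11033*2/15 + 232/1003*1/15 + 3721/11033*1/15 + 2463/11033*1/15 + 1333/11033*7/15 = 1333/11033 = pi_4  (ok)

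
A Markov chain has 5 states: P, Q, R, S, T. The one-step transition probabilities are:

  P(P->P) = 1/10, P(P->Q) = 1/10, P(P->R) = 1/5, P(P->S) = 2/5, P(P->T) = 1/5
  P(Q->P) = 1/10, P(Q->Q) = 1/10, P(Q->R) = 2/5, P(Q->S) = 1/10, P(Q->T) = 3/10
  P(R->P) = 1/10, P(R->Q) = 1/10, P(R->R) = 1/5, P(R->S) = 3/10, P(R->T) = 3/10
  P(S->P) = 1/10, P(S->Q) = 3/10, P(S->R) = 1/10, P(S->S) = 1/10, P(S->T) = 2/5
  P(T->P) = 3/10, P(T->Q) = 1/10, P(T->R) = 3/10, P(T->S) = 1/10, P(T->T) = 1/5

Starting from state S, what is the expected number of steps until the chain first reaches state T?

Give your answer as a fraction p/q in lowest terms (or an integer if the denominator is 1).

Let h_i = expected steps to first reach T from state i.
Boundary: h_T = 0.
First-step equations for the other states:
  h_P = 1 + 1/10*h_P + 1/10*h_Q + 1/5*h_R + 2/5*h_S + 1/5*h_T
  h_Q = 1 + 1/10*h_P + 1/10*h_Q + 2/5*h_R + 1/10*h_S + 3/10*h_T
  h_R = 1 + 1/10*h_P + 1/10*h_Q + 1/5*h_R + 3/10*h_S + 3/10*h_T
  h_S = 1 + 1/10*h_P + 3/10*h_Q + 1/10*h_R + 1/10*h_S + 2/5*h_T

Substituting h_T = 0 and rearranging gives the linear system (I - Q) h = 1:
  [9/10, -1/10, -1/5, -2/5] . (h_P, h_Q, h_R, h_S) = 1
  [-1/10, 9/10, -2/5, -1/10] . (h_P, h_Q, h_R, h_S) = 1
  [-1/10, -1/10, 4/5, -3/10] . (h_P, h_Q, h_R, h_S) = 1
  [-1/10, -3/10, -1/10, 9/10] . (h_P, h_Q, h_R, h_S) = 1

Solving yields:
  h_P = 6770/1943
  h_Q = 6300/1943
  h_R = 6200/1943
  h_S = 5700/1943

Starting state is S, so the expected hitting time is h_S = 5700/1943.

Answer: 5700/1943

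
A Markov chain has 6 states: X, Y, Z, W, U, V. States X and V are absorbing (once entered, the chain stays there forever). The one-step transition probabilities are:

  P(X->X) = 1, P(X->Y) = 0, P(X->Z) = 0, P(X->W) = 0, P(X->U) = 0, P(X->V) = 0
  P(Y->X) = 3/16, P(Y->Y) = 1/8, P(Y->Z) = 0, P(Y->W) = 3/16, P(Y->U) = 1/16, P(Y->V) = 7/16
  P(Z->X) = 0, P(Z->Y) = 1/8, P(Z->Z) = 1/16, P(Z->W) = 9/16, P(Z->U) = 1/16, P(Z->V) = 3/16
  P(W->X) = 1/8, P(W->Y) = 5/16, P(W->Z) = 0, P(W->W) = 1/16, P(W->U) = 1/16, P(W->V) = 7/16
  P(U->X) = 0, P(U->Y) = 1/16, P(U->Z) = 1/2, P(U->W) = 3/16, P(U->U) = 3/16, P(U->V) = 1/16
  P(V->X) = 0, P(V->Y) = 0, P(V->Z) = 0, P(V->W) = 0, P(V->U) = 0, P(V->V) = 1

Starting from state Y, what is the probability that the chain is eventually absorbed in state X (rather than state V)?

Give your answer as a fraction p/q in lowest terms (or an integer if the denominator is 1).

Let a_i = P(absorbed in X | start in state i).
Boundary conditions: a_X = 1, a_V = 0.
For each transient state i, a_i = sum_j P(i->j) * a_j:
  a_Y = 3/16*a_X + 1/8*a_Y + 0*a_Z + 3/16*a_W + 1/16*a_U + 7/16*a_V
  a_Z = 0*a_X + 1/8*a_Y + 1/16*a_Z + 9/16*a_W + 1/16*a_U + 3/16*a_V
  a_W = 1/8*a_X + 5/16*a_Y + 0*a_Z + 1/16*a_W + 1/16*a_U + 7/16*a_V
  a_U = 0*a_X + 1/16*a_Y + 1/2*a_Z + 3/16*a_W + 3/16*a_U + 1/16*a_V

Substituting a_X = 1 and a_V = 0, rearrange to (I - Q) a = r where r[i] = P(i -> X):
  [7/8, 0, -3/16, -1/16] . (a_Y, a_Z, a_W, a_U) = 3/16
  [-1/8, 15/16, -9/16, -1/16] . (a_Y, a_Z, a_W, a_U) = 0
  [-5/16, 0, 15/16, -1/16] . (a_Y, a_Z, a_W, a_U) = 1/8
  [-1/16, -1/2, -3/16, 13/16] . (a_Y, a_Z, a_W, a_U) = 0

Solving yields:
  a_Y = 785/2807
  a_Z = 545/2807
  a_W = 2018/8421
  a_U = 551/2807

Starting state is Y, so the absorption probability is a_Y = 785/2807.

Answer: 785/2807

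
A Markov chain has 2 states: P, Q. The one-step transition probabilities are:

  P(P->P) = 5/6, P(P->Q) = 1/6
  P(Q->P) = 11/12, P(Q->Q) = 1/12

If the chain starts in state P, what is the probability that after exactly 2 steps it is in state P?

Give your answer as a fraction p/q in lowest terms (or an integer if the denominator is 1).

Answer: 61/72

Derivation:
Computing P^2 by repeated multiplication:
P^1 =
  P: [5/6, 1/6]
  Q: [11/12, 1/12]
P^2 =
  P: [61/72, 11/72]
  Q: [121/144, 23/144]

(P^2)[P -> P] = 61/72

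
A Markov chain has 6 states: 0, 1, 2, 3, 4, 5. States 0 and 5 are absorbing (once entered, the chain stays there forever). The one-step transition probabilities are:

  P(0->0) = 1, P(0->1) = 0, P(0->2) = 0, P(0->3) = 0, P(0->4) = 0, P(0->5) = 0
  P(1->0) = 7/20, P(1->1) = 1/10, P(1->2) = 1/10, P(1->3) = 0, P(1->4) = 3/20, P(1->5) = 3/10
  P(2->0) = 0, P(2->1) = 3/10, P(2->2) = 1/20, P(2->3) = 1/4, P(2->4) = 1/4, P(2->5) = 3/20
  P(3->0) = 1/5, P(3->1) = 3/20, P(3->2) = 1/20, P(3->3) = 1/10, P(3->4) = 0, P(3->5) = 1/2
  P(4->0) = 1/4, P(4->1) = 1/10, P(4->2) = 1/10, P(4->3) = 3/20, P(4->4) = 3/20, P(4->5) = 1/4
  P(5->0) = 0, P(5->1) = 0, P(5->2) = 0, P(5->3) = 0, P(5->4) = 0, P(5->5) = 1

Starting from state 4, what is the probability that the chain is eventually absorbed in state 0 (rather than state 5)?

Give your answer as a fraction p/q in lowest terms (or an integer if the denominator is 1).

Answer: 41623/91653

Derivation:
Let a_i = P(absorbed in 0 | start in state i).
Boundary conditions: a_0 = 1, a_5 = 0.
For each transient state i, a_i = sum_j P(i->j) * a_j:
  a_1 = 7/20*a_0 + 1/10*a_1 + 1/10*a_2 + 0*a_3 + 3/20*a_4 + 3/10*a_5
  a_2 = 0*a_0 + 3/10*a_1 + 1/20*a_2 + 1/4*a_3 + 1/4*a_4 + 3/20*a_5
  a_3 = 1/5*a_0 + 3/20*a_1 + 1/20*a_2 + 1/10*a_3 + 0*a_4 + 1/2*a_5
  a_4 = 1/4*a_0 + 1/10*a_1 + 1/10*a_2 + 3/20*a_3 + 3/20*a_4 + 1/4*a_5

Substituting a_0 = 1 and a_5 = 0, rearrange to (I - Q) a = r where r[i] = P(i -> 0):
  [9/10, -1/10, 0, -3/20] . (a_1, a_2, a_3, a_4) = 7/20
  [-3/10, 19/20, -1/4, -1/4] . (a_1, a_2, a_3, a_4) = 0
  [-3/20, -1/20, 9/10, 0] . (a_1, a_2, a_3, a_4) = 1/5
  [-1/10, -1/10, -3/20, 17/20] . (a_1, a_2, a_3, a_4) = 1/4

Solving yields:
  a_1 = 46297/91653
  a_2 = 11151/30551
  a_3 = 29942/91653
  a_4 = 41623/91653

Starting state is 4, so the absorption probability is a_4 = 41623/91653.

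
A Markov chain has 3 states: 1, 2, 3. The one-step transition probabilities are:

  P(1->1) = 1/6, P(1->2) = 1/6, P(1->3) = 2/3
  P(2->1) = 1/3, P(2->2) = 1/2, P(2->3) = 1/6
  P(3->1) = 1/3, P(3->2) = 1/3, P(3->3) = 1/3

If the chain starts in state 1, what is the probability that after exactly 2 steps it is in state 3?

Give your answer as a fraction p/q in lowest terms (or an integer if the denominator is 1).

Answer: 13/36

Derivation:
Computing P^2 by repeated multiplication:
P^1 =
  1: [1/6, 1/6, 2/3]
  2: [1/3, 1/2, 1/6]
  3: [1/3, 1/3, 1/3]
P^2 =
  1: [11/36, 1/3, 13/36]
  2: [5/18, 13/36, 13/36]
  3: [5/18, 1/3, 7/18]

(P^2)[1 -> 3] = 13/36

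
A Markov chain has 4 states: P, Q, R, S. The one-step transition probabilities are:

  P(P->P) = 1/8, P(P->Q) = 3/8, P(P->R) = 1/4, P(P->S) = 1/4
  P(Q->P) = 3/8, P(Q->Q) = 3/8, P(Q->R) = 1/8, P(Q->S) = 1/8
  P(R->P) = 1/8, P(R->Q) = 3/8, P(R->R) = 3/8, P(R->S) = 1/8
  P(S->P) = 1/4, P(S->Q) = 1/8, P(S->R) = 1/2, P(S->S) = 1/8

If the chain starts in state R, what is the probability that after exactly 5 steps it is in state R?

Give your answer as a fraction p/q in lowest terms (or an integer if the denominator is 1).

Answer: 4611/16384

Derivation:
Computing P^5 by repeated multiplication:
P^1 =
  P: [1/8, 3/8, 1/4, 1/4]
  Q: [3/8, 3/8, 1/8, 1/8]
  R: [1/8, 3/8, 3/8, 1/8]
  S: [1/4, 1/8, 1/2, 1/8]
P^2 =
  P: [1/4, 5/16, 19/64, 9/64]
  Q: [15/64, 11/32, 1/4, 11/64]
  R: [15/64, 11/32, 9/32, 9/64]
  S: [11/64, 11/32, 21/64, 5/32]
P^3 =
  P: [113/512, 87/256, 145/512, 5/32]
  Q: [119/512, 85/256, 9/32, 79/512]
  R: [117/512, 87/256, 71/256, 79/512]
  S: [59/256, 43/128, 147/512, 75/512]
P^4 =
  P: [235/1024, 43/128, 1155/4096, 625/4096]
  Q: [931/4096, 689/2048, 289/1024, 631/4096]
  R: [939/4096, 689/2048, 575/2048, 629/4096]
  S: [931/4096, 693/2048, 1149/4096, 315/2048]
P^5 =
  P: [7473/32768, 5519/16384, 9221/32768, 1259/8192]
  Q: [7483/32768, 5513/16384, 577/2048, 5027/32768]
  R: [7481/32768, 5515/16384, 4611/16384, 5035/32768]
  S: [3749/16384, 2757/8192, 9215/32768, 5027/32768]

(P^5)[R -> R] = 4611/16384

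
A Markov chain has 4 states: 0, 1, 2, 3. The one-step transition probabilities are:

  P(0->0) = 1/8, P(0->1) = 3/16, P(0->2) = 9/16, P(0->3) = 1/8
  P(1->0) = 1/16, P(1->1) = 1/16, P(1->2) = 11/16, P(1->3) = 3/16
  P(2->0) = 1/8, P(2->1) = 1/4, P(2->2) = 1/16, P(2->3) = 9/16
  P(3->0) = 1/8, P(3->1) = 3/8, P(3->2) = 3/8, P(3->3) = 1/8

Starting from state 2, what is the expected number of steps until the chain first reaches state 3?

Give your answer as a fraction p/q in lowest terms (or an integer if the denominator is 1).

Answer: 4848/2117

Derivation:
Let h_i = expected steps to first reach 3 from state i.
Boundary: h_3 = 0.
First-step equations for the other states:
  h_0 = 1 + 1/8*h_0 + 3/16*h_1 + 9/16*h_2 + 1/8*h_3
  h_1 = 1 + 1/16*h_0 + 1/16*h_1 + 11/16*h_2 + 3/16*h_3
  h_2 = 1 + 1/8*h_0 + 1/4*h_1 + 1/16*h_2 + 9/16*h_3

Substituting h_3 = 0 and rearranging gives the linear system (I - Q) h = 1:
  [7/8, -3/16, -9/16] . (h_0, h_1, h_2) = 1
  [-1/16, 15/16, -11/16] . (h_0, h_1, h_2) = 1
  [-1/8, -1/4, 15/16] . (h_0, h_1, h_2) = 1

Solving yields:
  h_0 = 6880/2117
  h_1 = 6272/2117
  h_2 = 4848/2117

Starting state is 2, so the expected hitting time is h_2 = 4848/2117.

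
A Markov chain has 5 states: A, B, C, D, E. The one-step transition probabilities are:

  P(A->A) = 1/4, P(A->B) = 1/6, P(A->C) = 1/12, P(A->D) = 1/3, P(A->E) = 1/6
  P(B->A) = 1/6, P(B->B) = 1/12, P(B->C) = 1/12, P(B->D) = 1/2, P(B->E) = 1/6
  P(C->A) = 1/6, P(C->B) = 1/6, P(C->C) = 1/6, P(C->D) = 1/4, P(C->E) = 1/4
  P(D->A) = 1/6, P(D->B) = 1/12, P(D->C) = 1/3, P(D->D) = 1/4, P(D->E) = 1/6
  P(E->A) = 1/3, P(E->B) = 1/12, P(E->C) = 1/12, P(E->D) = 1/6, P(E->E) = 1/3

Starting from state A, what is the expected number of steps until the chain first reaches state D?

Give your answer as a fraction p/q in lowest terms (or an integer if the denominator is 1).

Answer: 8580/2693

Derivation:
Let h_i = expected steps to first reach D from state i.
Boundary: h_D = 0.
First-step equations for the other states:
  h_A = 1 + 1/4*h_A + 1/6*h_B + 1/12*h_C + 1/3*h_D + 1/6*h_E
  h_B = 1 + 1/6*h_A + 1/12*h_B + 1/12*h_C + 1/2*h_D + 1/6*h_E
  h_C = 1 + 1/6*h_A + 1/6*h_B + 1/6*h_C + 1/4*h_D + 1/4*h_E
  h_E = 1 + 1/3*h_A + 1/12*h_B + 1/12*h_C + 1/6*h_D + 1/3*h_E

Substituting h_D = 0 and rearranging gives the linear system (I - Q) h = 1:
  [3/4, -1/6, -1/12, -1/6] . (h_A, h_B, h_C, h_E) = 1
  [-1/6, 11/12, -1/12, -1/6] . (h_A, h_B, h_C, h_E) = 1
  [-1/6, -1/6, 5/6, -1/4] . (h_A, h_B, h_C, h_E) = 1
  [-1/3, -1/12, -1/12, 2/3] . (h_A, h_B, h_C, h_E) = 1

Solving yields:
  h_A = 8580/2693
  h_B = 7260/2693
  h_C = 9528/2693
  h_E = 10428/2693

Starting state is A, so the expected hitting time is h_A = 8580/2693.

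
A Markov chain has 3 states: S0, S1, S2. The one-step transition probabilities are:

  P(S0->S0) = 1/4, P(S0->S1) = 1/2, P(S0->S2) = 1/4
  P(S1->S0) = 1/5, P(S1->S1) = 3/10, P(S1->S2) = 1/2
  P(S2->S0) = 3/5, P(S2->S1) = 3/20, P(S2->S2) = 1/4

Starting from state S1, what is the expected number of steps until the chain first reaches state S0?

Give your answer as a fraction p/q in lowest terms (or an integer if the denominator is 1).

Answer: 25/9

Derivation:
Let h_i = expected steps to first reach S0 from state i.
Boundary: h_S0 = 0.
First-step equations for the other states:
  h_S1 = 1 + 1/5*h_S0 + 3/10*h_S1 + 1/2*h_S2
  h_S2 = 1 + 3/5*h_S0 + 3/20*h_S1 + 1/4*h_S2

Substituting h_S0 = 0 and rearranging gives the linear system (I - Q) h = 1:
  [7/10, -1/2] . (h_S1, h_S2) = 1
  [-3/20, 3/4] . (h_S1, h_S2) = 1

Solving yields:
  h_S1 = 25/9
  h_S2 = 17/9

Starting state is S1, so the expected hitting time is h_S1 = 25/9.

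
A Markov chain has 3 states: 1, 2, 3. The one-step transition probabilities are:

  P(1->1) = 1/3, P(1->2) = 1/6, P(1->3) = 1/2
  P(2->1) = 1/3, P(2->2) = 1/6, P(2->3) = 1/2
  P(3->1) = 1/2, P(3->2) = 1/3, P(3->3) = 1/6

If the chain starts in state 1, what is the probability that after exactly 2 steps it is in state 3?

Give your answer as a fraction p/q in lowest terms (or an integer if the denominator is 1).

Computing P^2 by repeated multiplication:
P^1 =
  1: [1/3, 1/6, 1/2]
  2: [1/3, 1/6, 1/2]
  3: [1/2, 1/3, 1/6]
P^2 =
  1: [5/12, 1/4, 1/3]
  2: [5/12, 1/4, 1/3]
  3: [13/36, 7/36, 4/9]

(P^2)[1 -> 3] = 1/3

Answer: 1/3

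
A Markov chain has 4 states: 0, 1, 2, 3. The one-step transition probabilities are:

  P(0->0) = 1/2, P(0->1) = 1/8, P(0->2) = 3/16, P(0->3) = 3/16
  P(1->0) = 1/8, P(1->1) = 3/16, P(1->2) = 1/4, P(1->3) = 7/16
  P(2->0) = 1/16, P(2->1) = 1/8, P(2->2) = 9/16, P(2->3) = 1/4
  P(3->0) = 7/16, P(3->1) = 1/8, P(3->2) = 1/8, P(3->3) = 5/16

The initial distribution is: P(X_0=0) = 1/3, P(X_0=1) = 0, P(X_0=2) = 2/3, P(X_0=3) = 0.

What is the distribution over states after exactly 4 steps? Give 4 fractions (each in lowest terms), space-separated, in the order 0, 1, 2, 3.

Propagating the distribution step by step (d_{t+1} = d_t * P):
d_0 = (0=1/3, 1=0, 2=2/3, 3=0)
  d_1[0] = 1/3*1/2 + 0*1/8 + 2/3*1/16 + 0*7/16 = 5/24
  d_1[1] = 1/3*1/8 + 0*3/16 + 2/3*1/8 + 0*1/8 = 1/8
  d_1[2] = 1/3*3/16 + 0*1/4 + 2/3*9/16 + 0*1/8 = 7/16
  d_1[3] = 1/3*3/16 + 0*7/16 + 2/3*1/4 + 0*5/16 = 11/48
d_1 = (0=5/24, 1=1/8, 2=7/16, 3=11/48)
  d_2[0] = 5/24*1/2 + 1/8*1/8 + 7/16*1/16 + 11/48*7/16 = 95/384
  d_2[1] = 5/24*1/8 + 1/8*3/16 + 7/16*1/8 + 11/48*1/8 = 17/128
  d_2[2] = 5/24*3/16 + 1/8*1/4 + 7/16*9/16 + 11/48*1/8 = 265/768
  d_2[3] = 5/24*3/16 + 1/8*7/16 + 7/16*1/4 + 11/48*5/16 = 211/768
d_2 = (0=95/384, 1=17/128, 2=265/768, 3=211/768)
  d_3[0] = 95/384*1/2 + 17/128*1/8 + 265/768*1/16 + 211/768*7/16 = 1733/6144
  d_3[1] = 95/384*1/8 + 17/128*3/16 + 265/768*1/8 + 211/768*1/8 = 273/2048
  d_3[2] = 95/384*3/16 + 17/128*1/4 + 265/768*9/16 + 211/768*1/8 = 3785/12288
  d_3[3] = 95/384*3/16 + 17/128*7/16 + 265/768*1/4 + 211/768*5/16 = 1133/4096
d_3 = (0=1733/6144, 1=273/2048, 2=3785/12288, 3=1133/4096)
  d_4[0] = 1733/6144*1/2 + 273/2048*1/8 + 3785/12288*1/16 + 1133/4096*7/16 = 29291/98304
  d_4[1] = 1733/6144*1/8 + 273/2048*3/16 + 3785/12288*1/8 + 1133/4096*1/8 = 4369/32768
  d_4[2] = 1733/6144*3/16 + 273/2048*1/4 + 3785/12288*9/16 + 1133/4096*1/8 = 19271/65536
  d_4[3] = 1733/6144*3/16 + 273/2048*7/16 + 3785/12288*1/4 + 1133/4096*5/16 = 53999/196608
d_4 = (0=29291/98304, 1=4369/32768, 2=19271/65536, 3=53999/196608)

Answer: 29291/98304 4369/32768 19271/65536 53999/196608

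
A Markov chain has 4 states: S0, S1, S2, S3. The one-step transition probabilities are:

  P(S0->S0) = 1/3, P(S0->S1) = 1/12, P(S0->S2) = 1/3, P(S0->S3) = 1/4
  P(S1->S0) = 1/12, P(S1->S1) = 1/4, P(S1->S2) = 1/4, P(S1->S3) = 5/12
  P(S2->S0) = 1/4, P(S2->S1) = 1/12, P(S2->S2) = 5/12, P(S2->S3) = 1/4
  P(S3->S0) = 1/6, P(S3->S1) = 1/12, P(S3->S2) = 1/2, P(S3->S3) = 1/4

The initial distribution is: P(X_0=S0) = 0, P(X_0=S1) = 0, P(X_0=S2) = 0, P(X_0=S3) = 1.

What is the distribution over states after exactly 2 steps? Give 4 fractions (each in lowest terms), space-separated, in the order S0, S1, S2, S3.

Propagating the distribution step by step (d_{t+1} = d_t * P):
d_0 = (S0=0, S1=0, S2=0, S3=1)
  d_1[S0] = 0*1/3 + 0*1/12 + 0*1/4 + 1*1/6 = 1/6
  d_1[S1] = 0*1/12 + 0*1/4 + 0*1/12 + 1*1/12 = 1/12
  d_1[S2] = 0*1/3 + 0*1/4 + 0*5/12 + 1*1/2 = 1/2
  d_1[S3] = 0*1/4 + 0*5/12 + 0*1/4 + 1*1/4 = 1/4
d_1 = (S0=1/6, S1=1/12, S2=1/2, S3=1/4)
  d_2[S0] = 1/6*1/3 + 1/12*1/12 + 1/2*1/4 + 1/4*1/6 = 11/48
  d_2[S1] = 1/6*1/12 + 1/12*1/4 + 1/2*1/12 + 1/4*1/12 = 7/72
  d_2[S2] = 1/6*1/3 + 1/12*1/4 + 1/2*5/12 + 1/4*1/2 = 59/144
  d_2[S3] = 1/6*1/4 + 1/12*5/12 + 1/2*1/4 + 1/4*1/4 = 19/72
d_2 = (S0=11/48, S1=7/72, S2=59/144, S3=19/72)

Answer: 11/48 7/72 59/144 19/72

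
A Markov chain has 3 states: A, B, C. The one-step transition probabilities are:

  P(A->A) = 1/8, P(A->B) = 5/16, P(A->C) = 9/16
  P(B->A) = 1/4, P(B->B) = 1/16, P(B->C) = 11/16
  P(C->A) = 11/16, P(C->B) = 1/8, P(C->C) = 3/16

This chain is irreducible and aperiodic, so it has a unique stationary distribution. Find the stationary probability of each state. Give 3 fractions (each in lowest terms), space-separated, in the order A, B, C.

The stationary distribution satisfies pi = pi * P, i.e.:
  pi_A = 1/8*pi_A + 1/4*pi_B + 11/16*pi_C
  pi_B = 5/16*pi_A + 1/16*pi_B + 1/8*pi_C
  pi_C = 9/16*pi_A + 11/16*pi_B + 3/16*pi_C
with normalization: pi_A + pi_B + pi_C = 1.

Using the first 2 balance equations plus normalization, the linear system A*pi = b is:
  [-7/8, 1/4, 11/16] . pi = 0
  [5/16, -15/16, 1/8] . pi = 0
  [1, 1, 1] . pi = 1

Solving yields:
  pi_A = 173/446
  pi_B = 83/446
  pi_C = 95/223

Verification (pi * P):
  173/446*1/8 + 83/446*1/4 + 95/223*11/16 = 173/446 = pi_A  (ok)
  173/446*5/16 + 83/446*1/16 + 95/223*1/8 = 83/446 = pi_B  (ok)
  173/446*9/16 + 83/446*11/16 + 95/223*3/16 = 95/223 = pi_C  (ok)

Answer: 173/446 83/446 95/223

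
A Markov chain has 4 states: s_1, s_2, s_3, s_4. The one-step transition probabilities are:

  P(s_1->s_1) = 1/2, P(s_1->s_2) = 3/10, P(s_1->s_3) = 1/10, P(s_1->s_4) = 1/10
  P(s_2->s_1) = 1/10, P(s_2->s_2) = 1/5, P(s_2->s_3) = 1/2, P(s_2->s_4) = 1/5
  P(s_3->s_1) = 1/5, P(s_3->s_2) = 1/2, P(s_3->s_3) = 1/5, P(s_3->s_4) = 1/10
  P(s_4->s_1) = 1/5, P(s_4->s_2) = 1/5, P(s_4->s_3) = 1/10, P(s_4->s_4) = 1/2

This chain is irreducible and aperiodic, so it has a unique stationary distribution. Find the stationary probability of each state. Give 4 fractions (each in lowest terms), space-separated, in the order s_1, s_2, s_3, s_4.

Answer: 9/37 11/37 9/37 8/37

Derivation:
The stationary distribution satisfies pi = pi * P, i.e.:
  pi_s_1 = 1/2*pi_s_1 + 1/10*pi_s_2 + 1/5*pi_s_3 + 1/5*pi_s_4
  pi_s_2 = 3/10*pi_s_1 + 1/5*pi_s_2 + 1/2*pi_s_3 + 1/5*pi_s_4
  pi_s_3 = 1/10*pi_s_1 + 1/2*pi_s_2 + 1/5*pi_s_3 + 1/10*pi_s_4
  pi_s_4 = 1/10*pi_s_1 + 1/5*pi_s_2 + 1/10*pi_s_3 + 1/2*pi_s_4
with normalization: pi_s_1 + pi_s_2 + pi_s_3 + pi_s_4 = 1.

Using the first 3 balance equations plus normalization, the linear system A*pi = b is:
  [-1/2, 1/10, 1/5, 1/5] . pi = 0
  [3/10, -4/5, 1/2, 1/5] . pi = 0
  [1/10, 1/2, -4/5, 1/10] . pi = 0
  [1, 1, 1, 1] . pi = 1

Solving yields:
  pi_s_1 = 9/37
  pi_s_2 = 11/37
  pi_s_3 = 9/37
  pi_s_4 = 8/37

Verification (pi * P):
  9/37*1/2 + 11/37*1/10 + 9/37*1/5 + 8/37*1/5 = 9/37 = pi_s_1  (ok)
  9/37*3/10 + 11/37*1/5 + 9/37*1/2 + 8/37*1/5 = 11/37 = pi_s_2  (ok)
  9/37*1/10 + 11/37*1/2 + 9/37*1/5 + 8/37*1/10 = 9/37 = pi_s_3  (ok)
  9/37*1/10 + 11/37*1/5 + 9/37*1/10 + 8/37*1/2 = 8/37 = pi_s_4  (ok)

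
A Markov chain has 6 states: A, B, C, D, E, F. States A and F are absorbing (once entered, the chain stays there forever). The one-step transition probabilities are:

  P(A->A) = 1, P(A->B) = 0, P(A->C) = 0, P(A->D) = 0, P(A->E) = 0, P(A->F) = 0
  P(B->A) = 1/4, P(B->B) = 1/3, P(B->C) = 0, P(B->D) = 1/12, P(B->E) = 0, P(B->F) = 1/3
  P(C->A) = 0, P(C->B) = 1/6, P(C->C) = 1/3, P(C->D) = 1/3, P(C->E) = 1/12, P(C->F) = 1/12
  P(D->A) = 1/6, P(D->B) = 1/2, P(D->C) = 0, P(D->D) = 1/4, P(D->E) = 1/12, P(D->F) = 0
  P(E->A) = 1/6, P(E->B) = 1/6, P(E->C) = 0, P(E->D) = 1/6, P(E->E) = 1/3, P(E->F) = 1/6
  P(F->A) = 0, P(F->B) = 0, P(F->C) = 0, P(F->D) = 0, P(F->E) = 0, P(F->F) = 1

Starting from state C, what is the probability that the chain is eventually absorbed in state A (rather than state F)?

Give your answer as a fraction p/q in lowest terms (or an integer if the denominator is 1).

Let a_i = P(absorbed in A | start in state i).
Boundary conditions: a_A = 1, a_F = 0.
For each transient state i, a_i = sum_j P(i->j) * a_j:
  a_B = 1/4*a_A + 1/3*a_B + 0*a_C + 1/12*a_D + 0*a_E + 1/3*a_F
  a_C = 0*a_A + 1/6*a_B + 1/3*a_C + 1/3*a_D + 1/12*a_E + 1/12*a_F
  a_D = 1/6*a_A + 1/2*a_B + 0*a_C + 1/4*a_D + 1/12*a_E + 0*a_F
  a_E = 1/6*a_A + 1/6*a_B + 0*a_C + 1/6*a_D + 1/3*a_E + 1/6*a_F

Substituting a_A = 1 and a_F = 0, rearrange to (I - Q) a = r where r[i] = P(i -> A):
  [2/3, 0, -1/12, 0] . (a_B, a_C, a_D, a_E) = 1/4
  [-1/6, 2/3, -1/3, -1/12] . (a_B, a_C, a_D, a_E) = 0
  [-1/2, 0, 3/4, -1/12] . (a_B, a_C, a_D, a_E) = 1/6
  [-1/6, 0, -1/6, 2/3] . (a_B, a_C, a_D, a_E) = 1/6

Solving yields:
  a_B = 38/85
  a_C = 63/136
  a_D = 49/85
  a_E = 43/85

Starting state is C, so the absorption probability is a_C = 63/136.

Answer: 63/136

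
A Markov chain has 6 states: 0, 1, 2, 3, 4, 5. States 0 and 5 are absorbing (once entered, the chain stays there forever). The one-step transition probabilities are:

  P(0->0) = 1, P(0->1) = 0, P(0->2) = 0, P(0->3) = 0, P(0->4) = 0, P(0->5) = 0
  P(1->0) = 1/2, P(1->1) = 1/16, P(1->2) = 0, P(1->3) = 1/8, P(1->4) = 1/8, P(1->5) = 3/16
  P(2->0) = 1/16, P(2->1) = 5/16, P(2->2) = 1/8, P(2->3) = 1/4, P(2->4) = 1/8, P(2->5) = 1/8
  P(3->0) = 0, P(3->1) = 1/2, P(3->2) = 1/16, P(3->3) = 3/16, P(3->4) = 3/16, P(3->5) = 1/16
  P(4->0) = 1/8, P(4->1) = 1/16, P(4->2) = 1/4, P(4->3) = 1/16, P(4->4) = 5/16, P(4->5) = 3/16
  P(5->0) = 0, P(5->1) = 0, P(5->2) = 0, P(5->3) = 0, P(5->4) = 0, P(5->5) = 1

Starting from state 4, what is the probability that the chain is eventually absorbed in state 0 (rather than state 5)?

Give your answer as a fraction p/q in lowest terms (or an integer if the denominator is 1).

Let a_i = P(absorbed in 0 | start in state i).
Boundary conditions: a_0 = 1, a_5 = 0.
For each transient state i, a_i = sum_j P(i->j) * a_j:
  a_1 = 1/2*a_0 + 1/16*a_1 + 0*a_2 + 1/8*a_3 + 1/8*a_4 + 3/16*a_5
  a_2 = 1/16*a_0 + 5/16*a_1 + 1/8*a_2 + 1/4*a_3 + 1/8*a_4 + 1/8*a_5
  a_3 = 0*a_0 + 1/2*a_1 + 1/16*a_2 + 3/16*a_3 + 3/16*a_4 + 1/16*a_5
  a_4 = 1/8*a_0 + 1/16*a_1 + 1/4*a_2 + 1/16*a_3 + 5/16*a_4 + 3/16*a_5

Substituting a_0 = 1 and a_5 = 0, rearrange to (I - Q) a = r where r[i] = P(i -> 0):
  [15/16, 0, -1/8, -1/8] . (a_1, a_2, a_3, a_4) = 1/2
  [-5/16, 7/8, -1/4, -1/8] . (a_1, a_2, a_3, a_4) = 1/16
  [-1/2, -1/16, 13/16, -3/16] . (a_1, a_2, a_3, a_4) = 0
  [-1/16, -1/4, -1/16, 11/16] . (a_1, a_2, a_3, a_4) = 1/8

Solving yields:
  a_1 = 7568/11205
  a_2 = 6124/11205
  a_3 = 12811/22410
  a_4 = 11069/22410

Starting state is 4, so the absorption probability is a_4 = 11069/22410.

Answer: 11069/22410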